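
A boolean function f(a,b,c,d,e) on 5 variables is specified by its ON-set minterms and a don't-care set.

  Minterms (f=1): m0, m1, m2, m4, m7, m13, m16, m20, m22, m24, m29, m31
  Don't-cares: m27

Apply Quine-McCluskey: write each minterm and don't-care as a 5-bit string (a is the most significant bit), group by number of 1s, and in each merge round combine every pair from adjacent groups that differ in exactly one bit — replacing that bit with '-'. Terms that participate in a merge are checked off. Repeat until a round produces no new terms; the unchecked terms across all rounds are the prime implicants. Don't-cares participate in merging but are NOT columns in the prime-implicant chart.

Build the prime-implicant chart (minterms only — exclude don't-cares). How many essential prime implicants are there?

7

[col 0] 00000*, 00001*, 00010*, 00100*, 00111, 01101*, 10000*, 10100*, 10110*, 11000*, 11011*, 11101*, 11111*
[col 1] -0000*, -0100*, -1101, 00-00*, 000-0, 0000-, 1-000, 10-00*, 101-0, 11-11, 111-1
[col 2] -0-00
Prime implicants: -0-00, -1101, 000-0, 0000-, 00111, 1-000, 101-0, 11-11, 111-1
PI chart (minterm → PIs covering it):
  0 | -0-00,000-0,0000-
  1 | 0000-  (sole → essential)
  2 | 000-0  (sole → essential)
  4 | -0-00  (sole → essential)
  7 | 00111  (sole → essential)
  13 | -1101  (sole → essential)
  16 | -0-00,1-000
  20 | -0-00,101-0
  22 | 101-0  (sole → essential)
  24 | 1-000  (sole → essential)
  29 | -1101,111-1
  31 | 11-11,111-1
Essential prime implicants: -0-00, -1101, 000-0, 0000-, 00111, 1-000, 101-0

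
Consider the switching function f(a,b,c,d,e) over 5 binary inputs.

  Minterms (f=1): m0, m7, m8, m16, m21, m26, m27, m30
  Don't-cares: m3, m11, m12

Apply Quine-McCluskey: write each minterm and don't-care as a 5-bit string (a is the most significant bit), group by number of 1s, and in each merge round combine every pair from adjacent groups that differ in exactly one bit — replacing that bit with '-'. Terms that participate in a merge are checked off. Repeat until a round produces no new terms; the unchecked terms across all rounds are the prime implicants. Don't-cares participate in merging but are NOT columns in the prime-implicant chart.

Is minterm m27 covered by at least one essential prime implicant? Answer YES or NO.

NO

[col 0] 00000*, 00011*, 00111*, 01000*, 01011*, 01100*, 10000*, 10101, 11010*, 11011*, 11110*
[col 1] -0000, -1011, 0-000, 0-011, 00-11, 01-00, 11-10, 1101-
Prime implicants: -0000, -1011, 0-000, 0-011, 00-11, 01-00, 10101, 11-10, 1101-
PI chart (minterm → PIs covering it):
  0 | -0000,0-000
  7 | 00-11  (sole → essential)
  8 | 0-000,01-00
  16 | -0000  (sole → essential)
  21 | 10101  (sole → essential)
  26 | 11-10,1101-
  27 | -1011,1101-
  30 | 11-10  (sole → essential)
Essential prime implicants: -0000, 00-11, 10101, 11-10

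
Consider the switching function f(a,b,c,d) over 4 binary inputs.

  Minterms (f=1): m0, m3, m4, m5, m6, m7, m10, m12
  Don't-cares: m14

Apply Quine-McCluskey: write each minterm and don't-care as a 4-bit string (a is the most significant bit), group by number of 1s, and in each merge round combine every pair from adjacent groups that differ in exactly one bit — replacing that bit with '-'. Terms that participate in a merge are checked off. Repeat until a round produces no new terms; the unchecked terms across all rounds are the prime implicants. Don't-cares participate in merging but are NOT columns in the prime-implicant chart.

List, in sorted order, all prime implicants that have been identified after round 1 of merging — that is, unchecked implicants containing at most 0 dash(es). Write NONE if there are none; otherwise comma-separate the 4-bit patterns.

Round 0: 0000✓ 0011✓ 0100✓ 0101✓ 0110✓ 0111✓ 1010✓ 1100✓ 1110✓
Round 1: -100✓ -110✓ 0-00 0-11 01-0✓ 01-1✓ 010-✓ 011-✓ 1-10 11-0✓
Round 2: -1-0 01--
PIs = {-1-0, 0-00, 0-11, 01--, 1-10}

NONE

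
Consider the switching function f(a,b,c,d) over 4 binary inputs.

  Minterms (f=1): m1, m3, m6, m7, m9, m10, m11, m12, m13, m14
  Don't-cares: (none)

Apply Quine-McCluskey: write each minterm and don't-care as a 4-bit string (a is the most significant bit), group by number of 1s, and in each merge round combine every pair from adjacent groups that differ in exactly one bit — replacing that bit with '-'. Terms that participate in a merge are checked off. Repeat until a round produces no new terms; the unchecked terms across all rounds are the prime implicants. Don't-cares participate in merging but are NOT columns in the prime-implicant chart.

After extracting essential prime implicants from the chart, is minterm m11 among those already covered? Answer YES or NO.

Round 0: 0001✓ 0011✓ 0110✓ 0111✓ 1001✓ 1010✓ 1011✓ 1100✓ 1101✓ 1110✓
Round 1: -001✓ -011✓ -110 0-11 00-1✓ 011- 1-01 1-10 10-1✓ 101- 11-0 110-
Round 2: -0-1
PIs = {-0-1, -110, 0-11, 011-, 1-01, 1-10, 101-, 11-0, 110-}
Coverage chart:
  m1: -0-1 ←essential
  m3: -0-1,0-11
  m6: -110,011-
  m7: 0-11,011-
  m9: -0-1,1-01
  m10: 1-10,101-
  m11: -0-1,101-
  m12: 11-0,110-
  m13: 1-01,110-
  m14: -110,1-10,11-0
Essential: -0-1

YES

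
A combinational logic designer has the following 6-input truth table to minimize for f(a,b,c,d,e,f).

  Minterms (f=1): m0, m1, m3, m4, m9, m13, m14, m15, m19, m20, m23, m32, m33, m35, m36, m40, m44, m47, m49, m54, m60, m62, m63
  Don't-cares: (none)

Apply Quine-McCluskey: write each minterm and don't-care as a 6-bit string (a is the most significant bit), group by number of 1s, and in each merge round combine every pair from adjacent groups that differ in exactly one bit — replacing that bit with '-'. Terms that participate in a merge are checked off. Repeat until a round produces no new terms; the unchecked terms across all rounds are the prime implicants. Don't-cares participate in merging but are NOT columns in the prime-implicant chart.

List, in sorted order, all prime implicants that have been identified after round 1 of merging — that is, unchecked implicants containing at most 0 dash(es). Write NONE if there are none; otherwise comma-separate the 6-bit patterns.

NONE

size-2^0 implicants → 000000(✓)  000001(✓)  000011(✓)  000100(✓)  001001(✓)  001101(✓)  001110(✓)  001111(✓)  010011(✓)  010100(✓)  010111(✓)  100000(✓)  100001(✓)  100011(✓)  100100(✓)  101000(✓)  101100(✓)  101111(✓)  110001(✓)  110110(✓)  111100(✓)  111110(✓)  111111(✓)
size-2^1 implicants → -00000(✓)  -00001(✓)  -00011(✓)  -00100(✓)  -01111  0-0011  0-0100  00-001  000-00(✓)  0000-1(✓)  00000-(✓)  001-01  0011-1  00111-  010-11  1-0001  1-1100  1-1111  10-000(✓)  10-100(✓)  100-00(✓)  1000-1(✓)  10000-(✓)  101-00(✓)  11-110  1111-0  11111-
size-2^2 implicants → -00-00  -000-1  -0000-  10--00
Unchecked terms (primes): -00-00, -000-1, -0000-, -01111, 0-0011, 0-0100, 00-001, 001-01, 0011-1, 00111-, 010-11, 1-0001, 1-1100, 1-1111, 10--00, 11-110, 1111-0, 11111-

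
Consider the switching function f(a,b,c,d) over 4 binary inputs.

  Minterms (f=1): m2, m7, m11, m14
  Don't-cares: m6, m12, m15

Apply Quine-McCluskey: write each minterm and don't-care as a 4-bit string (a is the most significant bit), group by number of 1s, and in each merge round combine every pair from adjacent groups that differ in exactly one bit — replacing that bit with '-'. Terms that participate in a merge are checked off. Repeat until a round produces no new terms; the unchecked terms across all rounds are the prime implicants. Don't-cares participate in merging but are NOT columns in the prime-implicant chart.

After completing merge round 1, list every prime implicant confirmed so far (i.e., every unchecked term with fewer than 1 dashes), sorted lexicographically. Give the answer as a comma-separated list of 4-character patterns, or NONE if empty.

size-2^0 implicants → 0010(✓)  0110(✓)  0111(✓)  1011(✓)  1100(✓)  1110(✓)  1111(✓)
size-2^1 implicants → -110(✓)  -111(✓)  0-10  011-(✓)  1-11  11-0  111-(✓)
size-2^2 implicants → -11-
Unchecked terms (primes): -11-, 0-10, 1-11, 11-0

NONE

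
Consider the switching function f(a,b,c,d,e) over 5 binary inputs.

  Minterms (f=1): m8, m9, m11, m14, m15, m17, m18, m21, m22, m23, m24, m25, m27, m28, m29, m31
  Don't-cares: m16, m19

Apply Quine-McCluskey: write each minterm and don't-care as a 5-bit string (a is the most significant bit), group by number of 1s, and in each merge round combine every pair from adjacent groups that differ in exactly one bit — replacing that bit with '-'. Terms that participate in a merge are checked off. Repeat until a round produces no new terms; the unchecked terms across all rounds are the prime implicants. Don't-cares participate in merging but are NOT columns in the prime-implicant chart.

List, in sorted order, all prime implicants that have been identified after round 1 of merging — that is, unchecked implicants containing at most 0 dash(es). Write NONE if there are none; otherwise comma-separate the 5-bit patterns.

Round 0: 01000✓ 01001✓ 01011✓ 01110✓ 01111✓ 10000✓ 10001✓ 10010✓ 10011✓ 10101✓ 10110✓ 10111✓ 11000✓ 11001✓ 11011✓ 11100✓ 11101✓ 11111✓
Round 1: -1000✓ -1001✓ -1011✓ -1111✓ 01-11✓ 010-1✓ 0100-✓ 0111- 1-000✓ 1-001✓ 1-011✓ 1-101✓ 1-111✓ 10-01✓ 10-10✓ 10-11✓ 100-0✓ 100-1✓ 1000-✓ 1001-✓ 101-1✓ 1011-✓ 11-00✓ 11-01✓ 11-11✓ 110-1✓ 1100-✓ 111-1✓ 1110-✓
Round 2: -1-11 -10-1 -100- 1--01✓ 1--11✓ 1-0-1✓ 1-00- 1-1-1✓ 10--1✓ 10-1- 100-- 11--1✓ 11-0-
Round 3: 1---1
PIs = {-1-11, -10-1, -100-, 0111-, 1---1, 1-00-, 10-1-, 100--, 11-0-}

NONE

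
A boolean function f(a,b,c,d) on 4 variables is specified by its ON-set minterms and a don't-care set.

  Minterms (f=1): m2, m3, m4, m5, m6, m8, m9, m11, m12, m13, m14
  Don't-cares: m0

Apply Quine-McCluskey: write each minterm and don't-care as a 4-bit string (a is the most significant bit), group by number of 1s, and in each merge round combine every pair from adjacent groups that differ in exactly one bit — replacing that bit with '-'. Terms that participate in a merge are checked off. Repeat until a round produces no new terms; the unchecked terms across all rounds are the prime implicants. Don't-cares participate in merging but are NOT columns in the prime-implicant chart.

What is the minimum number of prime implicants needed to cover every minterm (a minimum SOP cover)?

[col 0] 0000*, 0010*, 0011*, 0100*, 0101*, 0110*, 1000*, 1001*, 1011*, 1100*, 1101*, 1110*
[col 1] -000*, -011, -100*, -101*, -110*, 0-00*, 0-10*, 00-0*, 001-, 01-0*, 010-*, 1-00*, 1-01*, 10-1, 100-*, 11-0*, 110-*
[col 2] --00, -1-0, -10-, 0--0, 1-0-
Prime implicants: --00, -011, -1-0, -10-, 0--0, 001-, 1-0-, 10-1
PI chart (minterm → PIs covering it):
  2 | 0--0,001-
  3 | -011,001-
  4 | --00,-1-0,-10-,0--0
  5 | -10-  (sole → essential)
  6 | -1-0,0--0
  8 | --00,1-0-
  9 | 1-0-,10-1
  11 | -011,10-1
  12 | --00,-1-0,-10-,1-0-
  13 | -10-,1-0-
  14 | -1-0  (sole → essential)
Essential prime implicants: -1-0, -10-
Petrick residual → --00, 001-, 10-1
Minimum SOP uses 5 PIs: c'd' + bd' + bc' + a'b'c + ab'd

5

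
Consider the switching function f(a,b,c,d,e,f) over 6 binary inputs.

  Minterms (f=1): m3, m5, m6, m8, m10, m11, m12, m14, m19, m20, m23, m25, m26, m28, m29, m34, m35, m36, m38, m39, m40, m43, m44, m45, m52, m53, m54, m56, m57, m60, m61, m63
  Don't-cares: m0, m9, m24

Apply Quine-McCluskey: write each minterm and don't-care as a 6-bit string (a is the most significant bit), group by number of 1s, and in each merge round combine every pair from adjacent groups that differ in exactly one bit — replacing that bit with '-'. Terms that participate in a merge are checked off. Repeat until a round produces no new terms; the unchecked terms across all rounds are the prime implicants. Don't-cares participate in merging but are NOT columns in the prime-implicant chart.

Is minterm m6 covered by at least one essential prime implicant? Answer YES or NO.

NO

[col 0] 000000*, 000011*, 000101, 000110*, 001000*, 001001*, 001010*, 001011*, 001100*, 001110*, 010011*, 010100*, 010111*, 011000*, 011001*, 011010*, 011100*, 011101*, 100010*, 100011*, 100100*, 100110*, 100111*, 101000*, 101011*, 101100*, 101101*, 110100*, 110101*, 110110*, 111000*, 111001*, 111100*, 111101*, 111111*
[col 1] -00011*, -00110, -01000*, -01011*, -01100*, -10100*, -11000*, -11001*, -11100*, -11101*, 0-0011, 0-1000*, 0-1001*, 0-1010*, 0-1100*, 00-000, 00-011*, 00-110, 001-00*, 001-10*, 0010-0*, 0010-1*, 00100-*, 00101-*, 0011-0*, 01-100*, 010-11, 011-00*, 011-01*, 0110-0*, 01100-*, 01110-*, 1-0100*, 1-0110*, 1-1000*, 1-1100*, 1-1101*, 10-011*, 10-100*, 100-10*, 100-11*, 10001-*, 1001-0*, 10011-*, 101-00*, 10110-*, 11-100*, 11-101*, 1101-0*, 11010-*, 111-00*, 111-01*, 11100-*, 1111-1, 11110-*
[col 2] --1000*, --1100*, -0-011, -01-00*, -1-100, -11-00*, -11-01*, -1100-*, -1110-*, 0-1-00*, 0-10-0, 0-100-, 001--0, 0010--, 011-0-*, 1--100, 1-01-0, 1-1-00*, 1-110-, 100-1-, 11-10-, 111-0-*
[col 3] --1-00, -11-0-
Prime implicants: --1-00, -0-011, -00110, -1-100, -11-0-, 0-0011, 0-10-0, 0-100-, 00-000, 00-110, 000101, 001--0, 0010--, 010-11, 1--100, 1-01-0, 1-110-, 100-1-, 11-10-, 1111-1
PI chart (minterm → PIs covering it):
  3 | -0-011,0-0011
  5 | 000101  (sole → essential)
  6 | -00110,00-110
  8 | --1-00,0-10-0,0-100-,00-000,001--0,0010--
  10 | 0-10-0,001--0,0010--
  11 | -0-011,0010--
  12 | --1-00,001--0
  14 | 00-110,001--0
  19 | 0-0011,010-11
  20 | -1-100  (sole → essential)
  23 | 010-11  (sole → essential)
  25 | -11-0-,0-100-
  26 | 0-10-0  (sole → essential)
  28 | --1-00,-1-100,-11-0-
  29 | -11-0-  (sole → essential)
  34 | 100-1-  (sole → essential)
  35 | -0-011,100-1-
  36 | 1--100,1-01-0
  38 | -00110,1-01-0,100-1-
  39 | 100-1-  (sole → essential)
  40 | --1-00  (sole → essential)
  43 | -0-011  (sole → essential)
  44 | --1-00,1--100,1-110-
  45 | 1-110-  (sole → essential)
  52 | -1-100,1--100,1-01-0,11-10-
  53 | 11-10-  (sole → essential)
  54 | 1-01-0  (sole → essential)
  56 | --1-00,-11-0-
  57 | -11-0-  (sole → essential)
  60 | --1-00,-1-100,-11-0-,1--100,1-110-,11-10-
  61 | -11-0-,1-110-,11-10-,1111-1
  63 | 1111-1  (sole → essential)
Essential prime implicants: --1-00, -0-011, -1-100, -11-0-, 0-10-0, 000101, 010-11, 1-01-0, 1-110-, 100-1-, 11-10-, 1111-1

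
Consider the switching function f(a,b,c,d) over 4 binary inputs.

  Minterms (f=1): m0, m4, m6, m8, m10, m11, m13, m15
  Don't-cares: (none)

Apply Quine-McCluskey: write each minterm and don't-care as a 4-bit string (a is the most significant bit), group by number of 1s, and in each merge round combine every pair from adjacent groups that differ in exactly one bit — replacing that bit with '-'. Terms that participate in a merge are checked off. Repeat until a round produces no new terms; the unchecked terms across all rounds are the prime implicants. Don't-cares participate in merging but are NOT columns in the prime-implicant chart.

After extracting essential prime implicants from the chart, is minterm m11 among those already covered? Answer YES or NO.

NO

Round 0: 0000✓ 0100✓ 0110✓ 1000✓ 1010✓ 1011✓ 1101✓ 1111✓
Round 1: -000 0-00 01-0 1-11 10-0 101- 11-1
PIs = {-000, 0-00, 01-0, 1-11, 10-0, 101-, 11-1}
Coverage chart:
  m0: -000,0-00
  m4: 0-00,01-0
  m6: 01-0 ←essential
  m8: -000,10-0
  m10: 10-0,101-
  m11: 1-11,101-
  m13: 11-1 ←essential
  m15: 1-11,11-1
Essential: 01-0, 11-1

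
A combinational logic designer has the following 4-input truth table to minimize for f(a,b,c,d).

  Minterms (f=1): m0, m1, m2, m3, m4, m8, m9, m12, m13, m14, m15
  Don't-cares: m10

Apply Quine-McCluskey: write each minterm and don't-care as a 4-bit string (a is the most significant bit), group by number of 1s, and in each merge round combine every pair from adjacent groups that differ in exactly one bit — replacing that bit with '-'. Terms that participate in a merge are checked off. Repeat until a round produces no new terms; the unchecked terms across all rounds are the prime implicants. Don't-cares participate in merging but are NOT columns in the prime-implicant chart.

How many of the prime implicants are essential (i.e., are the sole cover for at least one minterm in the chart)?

3

[col 0] 0000*, 0001*, 0010*, 0011*, 0100*, 1000*, 1001*, 1010*, 1100*, 1101*, 1110*, 1111*
[col 1] -000*, -001*, -010*, -100*, 0-00*, 00-0*, 00-1*, 000-*, 001-*, 1-00*, 1-01*, 1-10*, 10-0*, 100-*, 11-0*, 11-1*, 110-*, 111-*
[col 2] --00, -0-0, -00-, 00--, 1--0, 1-0-, 11--
Prime implicants: --00, -0-0, -00-, 00--, 1--0, 1-0-, 11--
PI chart (minterm → PIs covering it):
  0 | --00,-0-0,-00-,00--
  1 | -00-,00--
  2 | -0-0,00--
  3 | 00--  (sole → essential)
  4 | --00  (sole → essential)
  8 | --00,-0-0,-00-,1--0,1-0-
  9 | -00-,1-0-
  12 | --00,1--0,1-0-,11--
  13 | 1-0-,11--
  14 | 1--0,11--
  15 | 11--  (sole → essential)
Essential prime implicants: --00, 00--, 11--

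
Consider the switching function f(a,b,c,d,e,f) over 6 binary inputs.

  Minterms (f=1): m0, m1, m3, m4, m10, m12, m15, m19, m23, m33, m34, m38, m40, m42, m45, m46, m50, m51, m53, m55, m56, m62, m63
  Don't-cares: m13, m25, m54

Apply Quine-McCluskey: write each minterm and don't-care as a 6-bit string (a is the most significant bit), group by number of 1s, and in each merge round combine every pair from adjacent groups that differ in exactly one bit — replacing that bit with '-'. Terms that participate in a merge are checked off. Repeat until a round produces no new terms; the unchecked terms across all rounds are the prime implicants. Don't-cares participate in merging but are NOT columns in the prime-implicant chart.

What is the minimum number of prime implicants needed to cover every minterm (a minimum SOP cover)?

[col 0] 000000*, 000001*, 000011*, 000100*, 001010*, 001100*, 001101*, 001111*, 010011*, 010111*, 011001, 100001*, 100010*, 100110*, 101000*, 101010*, 101101*, 101110*, 110010*, 110011*, 110101*, 110110*, 110111*, 111000*, 111110*, 111111*
[col 1] -00001, -01010, -01101, -10011*, -10111*, 0-0011, 00-100, 000-00, 0000-1, 00000-, 0011-1, 00110-, 010-11*, 1-0010*, 1-0110*, 1-1000, 1-1110*, 10-010*, 10-110*, 100-10*, 101-10*, 1010-0, 11-110*, 11-111*, 110-10*, 110-11*, 11001-*, 1101-1, 11011-*, 11111-*
[col 2] -10-11, 1--110, 1-0-10, 10--10, 11-11-, 110-1-
Prime implicants: -00001, -01010, -01101, -10-11, 0-0011, 00-100, 000-00, 0000-1, 00000-, 0011-1, 00110-, 011001, 1--110, 1-0-10, 1-1000, 10--10, 1010-0, 11-11-, 110-1-, 1101-1
PI chart (minterm → PIs covering it):
  0 | 000-00,00000-
  1 | -00001,0000-1,00000-
  3 | 0-0011,0000-1
  4 | 00-100,000-00
  10 | -01010  (sole → essential)
  12 | 00-100,00110-
  15 | 0011-1  (sole → essential)
  19 | -10-11,0-0011
  23 | -10-11  (sole → essential)
  33 | -00001  (sole → essential)
  34 | 1-0-10,10--10
  38 | 1--110,1-0-10,10--10
  40 | 1-1000,1010-0
  42 | -01010,10--10,1010-0
  45 | -01101  (sole → essential)
  46 | 1--110,10--10
  50 | 1-0-10,110-1-
  51 | -10-11,110-1-
  53 | 1101-1  (sole → essential)
  55 | -10-11,11-11-,110-1-,1101-1
  56 | 1-1000  (sole → essential)
  62 | 1--110,11-11-
  63 | 11-11-  (sole → essential)
Essential prime implicants: -00001, -01010, -01101, -10-11, 0011-1, 1-1000, 11-11-, 1101-1
Petrick residual → 0-0011, 00-100, 000-00, 1--110, 1-0-10
Minimum SOP uses 13 PIs: b'c'd'e'f + b'cd'ef' + b'cde'f + bc'ef + a'c'd'ef + a'b'de'f' + a'b'c'e'f' + a'b'cdf + adef' + ac'ef' + acd'e'f' + abde + abc'df

13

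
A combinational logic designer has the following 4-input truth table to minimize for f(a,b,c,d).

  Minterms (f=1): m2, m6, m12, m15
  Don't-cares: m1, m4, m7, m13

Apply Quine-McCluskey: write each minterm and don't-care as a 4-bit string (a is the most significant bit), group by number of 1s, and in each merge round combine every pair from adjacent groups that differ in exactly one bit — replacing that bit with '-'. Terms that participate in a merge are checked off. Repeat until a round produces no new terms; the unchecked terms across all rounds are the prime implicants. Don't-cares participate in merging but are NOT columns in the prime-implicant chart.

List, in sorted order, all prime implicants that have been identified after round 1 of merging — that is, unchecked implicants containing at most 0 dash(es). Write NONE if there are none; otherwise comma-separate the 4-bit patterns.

0001

size-2^0 implicants → 0001  0010(✓)  0100(✓)  0110(✓)  0111(✓)  1100(✓)  1101(✓)  1111(✓)
size-2^1 implicants → -100  -111  0-10  01-0  011-  11-1  110-
Unchecked terms (primes): -100, -111, 0-10, 0001, 01-0, 011-, 11-1, 110-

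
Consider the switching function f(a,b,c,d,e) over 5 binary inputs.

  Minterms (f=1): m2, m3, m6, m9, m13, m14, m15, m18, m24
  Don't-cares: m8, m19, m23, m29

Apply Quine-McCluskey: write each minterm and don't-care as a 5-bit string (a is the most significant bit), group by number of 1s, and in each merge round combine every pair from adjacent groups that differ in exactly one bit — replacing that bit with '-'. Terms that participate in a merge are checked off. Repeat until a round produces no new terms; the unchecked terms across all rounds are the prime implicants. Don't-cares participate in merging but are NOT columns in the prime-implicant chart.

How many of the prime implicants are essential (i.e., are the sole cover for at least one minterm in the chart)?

2

[col 0] 00010*, 00011*, 00110*, 01000*, 01001*, 01101*, 01110*, 01111*, 10010*, 10011*, 10111*, 11000*, 11101*
[col 1] -0010*, -0011*, -1000, -1101, 0-110, 00-10, 0001-*, 01-01, 0100-, 011-1, 0111-, 10-11, 1001-*
[col 2] -001-
Prime implicants: -001-, -1000, -1101, 0-110, 00-10, 01-01, 0100-, 011-1, 0111-, 10-11
PI chart (minterm → PIs covering it):
  2 | -001-,00-10
  3 | -001-  (sole → essential)
  6 | 0-110,00-10
  9 | 01-01,0100-
  13 | -1101,01-01,011-1
  14 | 0-110,0111-
  15 | 011-1,0111-
  18 | -001-  (sole → essential)
  24 | -1000  (sole → essential)
Essential prime implicants: -001-, -1000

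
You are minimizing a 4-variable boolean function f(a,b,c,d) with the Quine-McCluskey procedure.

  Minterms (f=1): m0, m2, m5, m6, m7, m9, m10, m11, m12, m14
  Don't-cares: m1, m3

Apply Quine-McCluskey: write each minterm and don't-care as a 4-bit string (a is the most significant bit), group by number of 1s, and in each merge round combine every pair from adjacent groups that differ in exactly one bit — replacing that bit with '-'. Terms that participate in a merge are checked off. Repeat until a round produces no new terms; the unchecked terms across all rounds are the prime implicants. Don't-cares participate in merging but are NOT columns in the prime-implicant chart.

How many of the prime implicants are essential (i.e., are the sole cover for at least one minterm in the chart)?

4

Round 0: 0000✓ 0001✓ 0010✓ 0011✓ 0101✓ 0110✓ 0111✓ 1001✓ 1010✓ 1011✓ 1100✓ 1110✓
Round 1: -001✓ -010✓ -011✓ -110✓ 0-01✓ 0-10✓ 0-11✓ 00-0✓ 00-1✓ 000-✓ 001-✓ 01-1✓ 011-✓ 1-10✓ 10-1✓ 101-✓ 11-0
Round 2: --10 -0-1 -01- 0--1 0-1- 00--
PIs = {--10, -0-1, -01-, 0--1, 0-1-, 00--, 11-0}
Coverage chart:
  m0: 00-- ←essential
  m2: --10,-01-,0-1-,00--
  m5: 0--1 ←essential
  m6: --10,0-1-
  m7: 0--1,0-1-
  m9: -0-1 ←essential
  m10: --10,-01-
  m11: -0-1,-01-
  m12: 11-0 ←essential
  m14: --10,11-0
Essential: -0-1, 0--1, 00--, 11-0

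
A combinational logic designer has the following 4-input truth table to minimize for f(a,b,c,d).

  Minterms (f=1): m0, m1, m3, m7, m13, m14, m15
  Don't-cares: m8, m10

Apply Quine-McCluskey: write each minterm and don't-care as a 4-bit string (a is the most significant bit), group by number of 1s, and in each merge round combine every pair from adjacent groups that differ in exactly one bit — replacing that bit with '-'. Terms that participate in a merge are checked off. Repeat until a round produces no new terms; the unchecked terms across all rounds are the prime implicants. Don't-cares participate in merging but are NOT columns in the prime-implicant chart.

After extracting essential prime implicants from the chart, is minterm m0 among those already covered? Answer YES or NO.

size-2^0 implicants → 0000(✓)  0001(✓)  0011(✓)  0111(✓)  1000(✓)  1010(✓)  1101(✓)  1110(✓)  1111(✓)
size-2^1 implicants → -000  -111  0-11  00-1  000-  1-10  10-0  11-1  111-
Unchecked terms (primes): -000, -111, 0-11, 00-1, 000-, 1-10, 10-0, 11-1, 111-
Minterm coverage:
  m0 ⊆ -000,000-
  m1 ⊆ 00-1,000-
  m3 ⊆ 0-11,00-1
  m7 ⊆ -111,0-11
  m13 ⊆ 11-1 [E]
  m14 ⊆ 1-10,111-
  m15 ⊆ -111,11-1,111-
E = {11-1}

NO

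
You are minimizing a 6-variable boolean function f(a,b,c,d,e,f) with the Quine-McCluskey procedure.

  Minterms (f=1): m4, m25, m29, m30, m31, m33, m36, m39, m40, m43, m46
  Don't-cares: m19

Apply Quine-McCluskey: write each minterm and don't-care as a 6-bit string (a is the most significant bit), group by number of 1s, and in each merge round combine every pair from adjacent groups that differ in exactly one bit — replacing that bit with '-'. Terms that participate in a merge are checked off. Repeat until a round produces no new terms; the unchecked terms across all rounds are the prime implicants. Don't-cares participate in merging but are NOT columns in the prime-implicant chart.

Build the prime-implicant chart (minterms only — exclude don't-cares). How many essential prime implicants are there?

Round 0: 000100✓ 010011 011001✓ 011101✓ 011110✓ 011111✓ 100001 100100✓ 100111 101000 101011 101110
Round 1: -00100 011-01 0111-1 01111-
PIs = {-00100, 010011, 011-01, 0111-1, 01111-, 100001, 100111, 101000, 101011, 101110}
Coverage chart:
  m4: -00100 ←essential
  m25: 011-01 ←essential
  m29: 011-01,0111-1
  m30: 01111- ←essential
  m31: 0111-1,01111-
  m33: 100001 ←essential
  m36: -00100 ←essential
  m39: 100111 ←essential
  m40: 101000 ←essential
  m43: 101011 ←essential
  m46: 101110 ←essential
Essential: -00100, 011-01, 01111-, 100001, 100111, 101000, 101011, 101110

8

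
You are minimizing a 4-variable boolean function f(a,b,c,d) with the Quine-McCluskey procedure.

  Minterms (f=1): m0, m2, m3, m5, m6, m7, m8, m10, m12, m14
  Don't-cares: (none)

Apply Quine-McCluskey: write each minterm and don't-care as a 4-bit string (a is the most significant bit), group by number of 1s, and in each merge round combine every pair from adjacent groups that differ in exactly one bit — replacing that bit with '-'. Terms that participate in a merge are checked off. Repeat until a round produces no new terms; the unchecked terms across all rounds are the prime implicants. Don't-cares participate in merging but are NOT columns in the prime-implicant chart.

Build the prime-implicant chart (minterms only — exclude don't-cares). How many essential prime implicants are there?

4

Round 0: 0000✓ 0010✓ 0011✓ 0101✓ 0110✓ 0111✓ 1000✓ 1010✓ 1100✓ 1110✓
Round 1: -000✓ -010✓ -110✓ 0-10✓ 0-11✓ 00-0✓ 001-✓ 01-1 011-✓ 1-00✓ 1-10✓ 10-0✓ 11-0✓
Round 2: --10 -0-0 0-1- 1--0
PIs = {--10, -0-0, 0-1-, 01-1, 1--0}
Coverage chart:
  m0: -0-0 ←essential
  m2: --10,-0-0,0-1-
  m3: 0-1- ←essential
  m5: 01-1 ←essential
  m6: --10,0-1-
  m7: 0-1-,01-1
  m8: -0-0,1--0
  m10: --10,-0-0,1--0
  m12: 1--0 ←essential
  m14: --10,1--0
Essential: -0-0, 0-1-, 01-1, 1--0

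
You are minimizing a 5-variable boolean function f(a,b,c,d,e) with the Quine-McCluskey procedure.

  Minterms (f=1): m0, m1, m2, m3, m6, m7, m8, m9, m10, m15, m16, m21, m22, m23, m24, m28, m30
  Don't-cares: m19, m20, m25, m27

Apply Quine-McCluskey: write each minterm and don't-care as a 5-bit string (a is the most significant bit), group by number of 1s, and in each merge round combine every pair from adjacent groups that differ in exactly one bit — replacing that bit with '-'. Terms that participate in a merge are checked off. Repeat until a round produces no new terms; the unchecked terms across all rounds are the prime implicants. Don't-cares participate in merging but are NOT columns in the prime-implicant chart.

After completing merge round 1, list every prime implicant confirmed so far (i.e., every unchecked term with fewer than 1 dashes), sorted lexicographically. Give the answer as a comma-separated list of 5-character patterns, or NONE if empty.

[col 0] 00000*, 00001*, 00010*, 00011*, 00110*, 00111*, 01000*, 01001*, 01010*, 01111*, 10000*, 10011*, 10100*, 10101*, 10110*, 10111*, 11000*, 11001*, 11011*, 11100*, 11110*
[col 1] -0000*, -0011*, -0110*, -0111*, -1000*, -1001*, 0-000*, 0-001*, 0-010*, 0-111, 00-10*, 00-11*, 000-0*, 000-1*, 0000-*, 0001-*, 0011-*, 010-0*, 0100-*, 1-000*, 1-011, 1-100*, 1-110*, 10-00*, 10-11*, 101-0*, 101-1*, 1010-*, 1011-*, 11-00*, 110-1, 1100-*, 111-0*
[col 2] --000, -0-11, -011-, -100-, 0-0-0, 0-00-, 00-1-, 000--, 1--00, 1-1-0, 101--
Prime implicants: --000, -0-11, -011-, -100-, 0-0-0, 0-00-, 0-111, 00-1-, 000--, 1--00, 1-011, 1-1-0, 101--, 110-1

NONE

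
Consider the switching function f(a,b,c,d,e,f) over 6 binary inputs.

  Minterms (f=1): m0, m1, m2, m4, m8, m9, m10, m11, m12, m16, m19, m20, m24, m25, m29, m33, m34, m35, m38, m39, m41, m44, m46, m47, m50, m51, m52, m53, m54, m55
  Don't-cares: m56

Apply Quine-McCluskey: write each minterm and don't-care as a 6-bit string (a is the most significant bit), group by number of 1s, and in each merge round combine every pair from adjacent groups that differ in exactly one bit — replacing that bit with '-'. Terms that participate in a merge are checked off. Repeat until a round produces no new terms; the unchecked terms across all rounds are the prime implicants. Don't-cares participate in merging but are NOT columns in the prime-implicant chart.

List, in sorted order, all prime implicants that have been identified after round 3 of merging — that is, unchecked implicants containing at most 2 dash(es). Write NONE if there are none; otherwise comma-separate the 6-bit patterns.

-0-001, -00010, -01100, -10011, -10100, -11000, 0--000, 0-0-00, 0-100-, 00--00, 00-0-0, 00-00-, 0010--, 011-01, 10-11-, 1000-1, 1011-0, 1101--

Round 0: 000000✓ 000001✓ 000010✓ 000100✓ 001000✓ 001001✓ 001010✓ 001011✓ 001100✓ 010000✓ 010011✓ 010100✓ 011000✓ 011001✓ 011101✓ 100001✓ 100010✓ 100011✓ 100110✓ 100111✓ 101001✓ 101100✓ 101110✓ 101111✓ 110010✓ 110011✓ 110100✓ 110101✓ 110110✓ 110111✓ 111000✓
Round 1: -00001✓ -00010 -01001✓ -01100 -10011 -10100 -11000 0-0000✓ 0-0100✓ 0-1000✓ 0-1001✓ 00-000✓ 00-001✓ 00-010✓ 00-100✓ 000-00✓ 0000-0✓ 00000-✓ 001-00✓ 0010-0✓ 0010-1✓ 00100-✓ 00101-✓ 01-000✓ 010-00✓ 011-01 01100-✓ 1-0010✓ 1-0011✓ 1-0110✓ 1-0111✓ 10-001✓ 10-110✓ 10-111✓ 100-10✓ 100-11✓ 1000-1 10001-✓ 10011-✓ 1011-0 10111-✓ 110-10✓ 110-11✓ 11001-✓ 1101-0✓ 1101-1✓ 11010-✓ 11011-✓
Round 2: -0-001 0--000 0-0-00 0-100- 00--00 00-0-0 00-00- 0010-- 1-0-10✓ 1-0-11✓ 1-001-✓ 1-011-✓ 10-11- 100-1-✓ 110-1-✓ 1101--
Round 3: 1-0-1-
PIs = {-0-001, -00010, -01100, -10011, -10100, -11000, 0--000, 0-0-00, 0-100-, 00--00, 00-0-0, 00-00-, 0010--, 011-01, 1-0-1-, 10-11-, 1000-1, 1011-0, 1101--}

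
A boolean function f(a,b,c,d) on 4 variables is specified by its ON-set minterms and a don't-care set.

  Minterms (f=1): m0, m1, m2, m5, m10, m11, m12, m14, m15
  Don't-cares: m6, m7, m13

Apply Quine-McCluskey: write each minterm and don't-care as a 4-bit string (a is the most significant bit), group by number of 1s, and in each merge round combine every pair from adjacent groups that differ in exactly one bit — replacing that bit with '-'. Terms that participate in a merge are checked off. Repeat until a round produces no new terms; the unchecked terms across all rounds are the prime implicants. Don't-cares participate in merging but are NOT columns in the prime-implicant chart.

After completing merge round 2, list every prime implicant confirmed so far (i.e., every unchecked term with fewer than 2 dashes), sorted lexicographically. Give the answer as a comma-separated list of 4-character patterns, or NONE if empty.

0-01, 00-0, 000-

Round 0: 0000✓ 0001✓ 0010✓ 0101✓ 0110✓ 0111✓ 1010✓ 1011✓ 1100✓ 1101✓ 1110✓ 1111✓
Round 1: -010✓ -101✓ -110✓ -111✓ 0-01 0-10✓ 00-0 000- 01-1✓ 011-✓ 1-10✓ 1-11✓ 101-✓ 11-0✓ 11-1✓ 110-✓ 111-✓
Round 2: --10 -1-1 -11- 1-1- 11--
PIs = {--10, -1-1, -11-, 0-01, 00-0, 000-, 1-1-, 11--}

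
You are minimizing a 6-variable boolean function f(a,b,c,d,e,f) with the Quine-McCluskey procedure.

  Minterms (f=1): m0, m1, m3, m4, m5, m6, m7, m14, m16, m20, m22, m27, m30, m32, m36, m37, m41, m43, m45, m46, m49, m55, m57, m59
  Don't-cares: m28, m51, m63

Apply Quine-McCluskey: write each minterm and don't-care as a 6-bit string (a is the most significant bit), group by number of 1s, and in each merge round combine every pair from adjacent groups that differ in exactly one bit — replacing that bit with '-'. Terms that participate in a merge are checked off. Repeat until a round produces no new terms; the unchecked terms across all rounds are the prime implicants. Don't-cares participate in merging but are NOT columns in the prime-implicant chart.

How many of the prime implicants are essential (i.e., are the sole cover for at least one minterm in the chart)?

8

Round 0: 000000✓ 000001✓ 000011✓ 000100✓ 000101✓ 000110✓ 000111✓ 001110✓ 010000✓ 010100✓ 010110✓ 011011✓ 011100✓ 011110✓ 100000✓ 100100✓ 100101✓ 101001✓ 101011✓ 101101✓ 101110✓ 110001✓ 110011✓ 110111✓ 111001✓ 111011✓ 111111✓
Round 1: -00000✓ -00100✓ -00101✓ -01110 -11011 0-0000✓ 0-0100✓ 0-0110✓ 0-1110✓ 00-110✓ 000-00✓ 000-01✓ 000-11✓ 0000-1✓ 00000-✓ 0001-0✓ 0001-1✓ 00010-✓ 00011-✓ 01-100✓ 01-110✓ 010-00✓ 0101-0✓ 0111-0✓ 1-1001✓ 1-1011✓ 10-101 100-00✓ 10010-✓ 101-01 1010-1✓ 11-001✓ 11-011✓ 11-111✓ 110-11✓ 1100-1✓ 111-11✓ 1110-1✓
Round 2: -00-00 -0010- 0--110 0-0-00 0-01-0 000--1 000-0- 0001-- 01-1-0 1-10-1 11--11 11-0-1
PIs = {-00-00, -0010-, -01110, -11011, 0--110, 0-0-00, 0-01-0, 000--1, 000-0-, 0001--, 01-1-0, 1-10-1, 10-101, 101-01, 11--11, 11-0-1}
Coverage chart:
  m0: -00-00,0-0-00,000-0-
  m1: 000--1,000-0-
  m3: 000--1 ←essential
  m4: -00-00,-0010-,0-0-00,0-01-0,000-0-,0001--
  m5: -0010-,000--1,000-0-,0001--
  m6: 0--110,0-01-0,0001--
  m7: 000--1,0001--
  m14: -01110,0--110
  m16: 0-0-00 ←essential
  m20: 0-0-00,0-01-0,01-1-0
  m22: 0--110,0-01-0,01-1-0
  m27: -11011 ←essential
  m30: 0--110,01-1-0
  m32: -00-00 ←essential
  m36: -00-00,-0010-
  m37: -0010-,10-101
  m41: 1-10-1,101-01
  m43: 1-10-1 ←essential
  m45: 10-101,101-01
  m46: -01110 ←essential
  m49: 11-0-1 ←essential
  m55: 11--11 ←essential
  m57: 1-10-1,11-0-1
  m59: -11011,1-10-1,11--11,11-0-1
Essential: -00-00, -01110, -11011, 0-0-00, 000--1, 1-10-1, 11--11, 11-0-1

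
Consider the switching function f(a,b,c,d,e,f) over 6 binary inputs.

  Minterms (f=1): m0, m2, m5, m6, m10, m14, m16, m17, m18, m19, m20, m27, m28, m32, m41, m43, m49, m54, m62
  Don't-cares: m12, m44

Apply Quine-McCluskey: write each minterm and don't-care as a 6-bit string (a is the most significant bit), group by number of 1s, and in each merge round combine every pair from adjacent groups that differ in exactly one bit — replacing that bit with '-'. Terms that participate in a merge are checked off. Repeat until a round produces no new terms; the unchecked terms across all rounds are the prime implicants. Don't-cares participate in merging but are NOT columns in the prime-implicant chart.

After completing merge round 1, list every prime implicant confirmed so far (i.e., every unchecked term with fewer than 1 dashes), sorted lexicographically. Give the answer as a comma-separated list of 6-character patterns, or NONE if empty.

size-2^0 implicants → 000000(✓)  000010(✓)  000101  000110(✓)  001010(✓)  001100(✓)  001110(✓)  010000(✓)  010001(✓)  010010(✓)  010011(✓)  010100(✓)  011011(✓)  011100(✓)  100000(✓)  101001(✓)  101011(✓)  101100(✓)  110001(✓)  110110(✓)  111110(✓)
size-2^1 implicants → -00000  -01100  -10001  0-0000(✓)  0-0010(✓)  0-1100  00-010(✓)  00-110(✓)  000-10(✓)  0000-0(✓)  001-10(✓)  0011-0  01-011  01-100  010-00  0100-0(✓)  0100-1(✓)  01000-(✓)  01001-(✓)  1010-1  11-110
size-2^2 implicants → 0-00-0  00--10  0100--
Unchecked terms (primes): -00000, -01100, -10001, 0-00-0, 0-1100, 00--10, 000101, 0011-0, 01-011, 01-100, 010-00, 0100--, 1010-1, 11-110

000101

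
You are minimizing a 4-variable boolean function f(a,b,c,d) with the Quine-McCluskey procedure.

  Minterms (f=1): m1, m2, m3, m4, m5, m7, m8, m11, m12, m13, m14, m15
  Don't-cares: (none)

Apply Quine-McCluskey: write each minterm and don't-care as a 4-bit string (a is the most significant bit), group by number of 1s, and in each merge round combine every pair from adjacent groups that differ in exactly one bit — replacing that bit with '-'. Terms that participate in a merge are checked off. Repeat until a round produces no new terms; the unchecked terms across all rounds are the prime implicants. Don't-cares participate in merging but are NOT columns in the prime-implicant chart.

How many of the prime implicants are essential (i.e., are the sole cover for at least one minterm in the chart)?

6

[col 0] 0001*, 0010*, 0011*, 0100*, 0101*, 0111*, 1000*, 1011*, 1100*, 1101*, 1110*, 1111*
[col 1] -011*, -100*, -101*, -111*, 0-01*, 0-11*, 00-1*, 001-, 01-1*, 010-*, 1-00, 1-11*, 11-0*, 11-1*, 110-*, 111-*
[col 2] --11, -1-1, -10-, 0--1, 11--
Prime implicants: --11, -1-1, -10-, 0--1, 001-, 1-00, 11--
PI chart (minterm → PIs covering it):
  1 | 0--1  (sole → essential)
  2 | 001-  (sole → essential)
  3 | --11,0--1,001-
  4 | -10-  (sole → essential)
  5 | -1-1,-10-,0--1
  7 | --11,-1-1,0--1
  8 | 1-00  (sole → essential)
  11 | --11  (sole → essential)
  12 | -10-,1-00,11--
  13 | -1-1,-10-,11--
  14 | 11--  (sole → essential)
  15 | --11,-1-1,11--
Essential prime implicants: --11, -10-, 0--1, 001-, 1-00, 11--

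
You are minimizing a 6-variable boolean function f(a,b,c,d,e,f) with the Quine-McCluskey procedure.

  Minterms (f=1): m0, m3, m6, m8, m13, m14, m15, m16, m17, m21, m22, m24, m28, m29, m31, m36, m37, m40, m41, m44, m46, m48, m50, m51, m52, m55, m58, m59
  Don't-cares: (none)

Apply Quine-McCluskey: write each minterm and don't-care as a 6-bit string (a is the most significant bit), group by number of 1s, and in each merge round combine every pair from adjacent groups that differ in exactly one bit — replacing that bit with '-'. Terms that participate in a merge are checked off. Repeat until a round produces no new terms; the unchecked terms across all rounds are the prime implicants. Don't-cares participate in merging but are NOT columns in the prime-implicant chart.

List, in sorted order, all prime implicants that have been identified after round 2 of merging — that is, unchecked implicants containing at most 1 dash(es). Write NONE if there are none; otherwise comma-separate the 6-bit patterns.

-01000, -01110, -10000, 0-0110, 00-110, 000011, 00111-, 01-101, 010-01, 01000-, 011-00, 01110-, 1-0100, 10-100, 10010-, 101-00, 10100-, 1011-0, 110-00, 110-11, 1100-0

Round 0: 000000✓ 000011 000110✓ 001000✓ 001101✓ 001110✓ 001111✓ 010000✓ 010001✓ 010101✓ 010110✓ 011000✓ 011100✓ 011101✓ 011111✓ 100100✓ 100101✓ 101000✓ 101001✓ 101100✓ 101110✓ 110000✓ 110010✓ 110011✓ 110100✓ 110111✓ 111010✓ 111011✓
Round 1: -01000 -01110 -10000 0-0000✓ 0-0110 0-1000✓ 0-1101✓ 0-1111✓ 00-000✓ 00-110 0011-1✓ 00111- 01-000✓ 01-101 010-01 01000- 011-00 0111-1✓ 01110- 1-0100 10-100 10010- 101-00 10100- 1011-0 11-010✓ 11-011✓ 110-00 110-11 1100-0 11001-✓ 11101-✓
Round 2: 0--000 0-11-1 11-01-
PIs = {-01000, -01110, -10000, 0--000, 0-0110, 0-11-1, 00-110, 000011, 00111-, 01-101, 010-01, 01000-, 011-00, 01110-, 1-0100, 10-100, 10010-, 101-00, 10100-, 1011-0, 11-01-, 110-00, 110-11, 1100-0}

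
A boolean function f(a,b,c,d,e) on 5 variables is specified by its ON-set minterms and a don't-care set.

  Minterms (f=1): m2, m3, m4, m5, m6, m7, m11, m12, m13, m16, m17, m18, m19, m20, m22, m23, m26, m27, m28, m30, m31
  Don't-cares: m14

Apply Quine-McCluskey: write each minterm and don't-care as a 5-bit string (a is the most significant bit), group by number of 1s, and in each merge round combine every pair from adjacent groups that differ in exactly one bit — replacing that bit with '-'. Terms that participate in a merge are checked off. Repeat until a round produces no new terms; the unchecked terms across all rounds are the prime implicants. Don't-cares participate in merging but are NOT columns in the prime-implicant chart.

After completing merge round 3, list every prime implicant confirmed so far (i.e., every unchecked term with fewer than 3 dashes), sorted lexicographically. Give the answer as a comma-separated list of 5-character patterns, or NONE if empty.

--011, 0-10-, 001--, 10--0, 100--

[col 0] 00010*, 00011*, 00100*, 00101*, 00110*, 00111*, 01011*, 01100*, 01101*, 01110*, 10000*, 10001*, 10010*, 10011*, 10100*, 10110*, 10111*, 11010*, 11011*, 11100*, 11110*, 11111*
[col 1] -0010*, -0011*, -0100*, -0110*, -0111*, -1011*, -1100*, -1110*, 0-011*, 0-100*, 0-101*, 0-110*, 00-10*, 00-11*, 0001-*, 001-0*, 001-1*, 0010-*, 0011-*, 011-0*, 0110-*, 1-010*, 1-011*, 1-100*, 1-110*, 1-111*, 10-00*, 10-10*, 10-11*, 100-0*, 100-1*, 1000-*, 1001-*, 101-0*, 1011-*, 11-10*, 11-11*, 1101-*, 111-0*, 1111-*
[col 2] --011, --100*, --110*, -0-10*, -0-11*, -001-*, -01-0*, -011-*, -11-0*, 0-1-0*, 0-10-, 00-1-*, 001--, 1--10*, 1--11*, 1-01-*, 1-1-0*, 1-11-*, 10--0, 10-1-*, 100--, 11-1-*
[col 3] --1-0, -0-1-, 1--1-
Prime implicants: --011, --1-0, -0-1-, 0-10-, 001--, 1--1-, 10--0, 100--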